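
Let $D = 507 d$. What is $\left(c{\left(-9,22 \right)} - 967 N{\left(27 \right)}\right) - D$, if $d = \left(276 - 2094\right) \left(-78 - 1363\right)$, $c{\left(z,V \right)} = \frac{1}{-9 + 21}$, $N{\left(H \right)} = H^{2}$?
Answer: $- \frac{15946945307}{12} \approx -1.3289 \cdot 10^{9}$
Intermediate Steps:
$c{\left(z,V \right)} = \frac{1}{12}$
$d = 2619738$ ($d = \left(-1818\right) \left(-1441\right) = 2619738$)
$D = 1328207166$ ($D = 507 \cdot 2619738 = 1328207166$)
$\left(c{\left(-9,22 \right)} - 967 N{\left(27 \right)}\right) - D = \left(\frac{1}{12} - 967 \cdot 27^{2}\right) - 1328207166 = \left(\frac{1}{12} - 704943\right) - 1328207166 = - \frac{8459315}{12} - 1328207166 = - \frac{15946945307}{12}$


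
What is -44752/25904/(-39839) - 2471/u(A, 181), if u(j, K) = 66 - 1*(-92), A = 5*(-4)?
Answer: -159377429685/10190895878 ≈ -15.639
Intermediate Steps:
A = -20
u(j, K) = 158 (u(j, K) = 66 + 92 = 158)
-44752/25904/(-39839) - 2471/u(A, 181) = -44752/25904/(-39839) - 2471/158 = -44752*1/25904*(-1/39839) - 2471*1/158 = -2797/1619*(-1/39839) - 2471/158 = 2797/64499341 - 2471/158 = -159377429685/10190895878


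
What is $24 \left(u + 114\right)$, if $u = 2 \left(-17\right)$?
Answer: $1920$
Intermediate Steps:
$u = -34$
$24 \left(u + 114\right) = 24 \left(-34 + 114\right) = 24 \cdot 80 = 1920$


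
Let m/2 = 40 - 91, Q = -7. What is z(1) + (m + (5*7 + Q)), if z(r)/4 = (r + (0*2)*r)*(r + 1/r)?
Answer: -66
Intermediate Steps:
m = -102 (m = 2*(40 - 91) = 2*(-51) = -102)
z(r) = 4*r*(r + 1/r) (z(r) = 4*((r + (0*2)*r)*(r + 1/r)) = 4*((r + 0*r)*(r + 1/r)) = 4*((r + 0)*(r + 1/r)) = 4*(r*(r + 1/r)) = 4*r*(r + 1/r))
z(1) + (m + (5*7 + Q)) = (4 + 4*1**2) + (-102 + (5*7 - 7)) = (4 + 4*1) + (-102 + (35 - 7)) = (4 + 4) + (-102 + 28) = 8 - 74 = -66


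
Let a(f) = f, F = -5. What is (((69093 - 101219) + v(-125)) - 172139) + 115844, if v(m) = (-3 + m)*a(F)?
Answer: -87781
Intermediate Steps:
v(m) = 15 - 5*m (v(m) = (-3 + m)*(-5) = 15 - 5*m)
(((69093 - 101219) + v(-125)) - 172139) + 115844 = (((69093 - 101219) + (15 - 5*(-125))) - 172139) + 115844 = ((-32126 + (15 + 625)) - 172139) + 115844 = ((-32126 + 640) - 172139) + 115844 = (-31486 - 172139) + 115844 = -203625 + 115844 = -87781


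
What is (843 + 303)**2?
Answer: 1313316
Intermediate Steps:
(843 + 303)**2 = 1146**2 = 1313316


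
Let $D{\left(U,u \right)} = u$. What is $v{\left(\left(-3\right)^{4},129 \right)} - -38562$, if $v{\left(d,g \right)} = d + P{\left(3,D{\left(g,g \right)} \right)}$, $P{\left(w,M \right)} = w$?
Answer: $38646$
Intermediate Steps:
$v{\left(d,g \right)} = 3 + d$ ($v{\left(d,g \right)} = d + 3 = 3 + d$)
$v{\left(\left(-3\right)^{4},129 \right)} - -38562 = \left(3 + \left(-3\right)^{4}\right) - -38562 = \left(3 + 81\right) + 38562 = 84 + 38562 = 38646$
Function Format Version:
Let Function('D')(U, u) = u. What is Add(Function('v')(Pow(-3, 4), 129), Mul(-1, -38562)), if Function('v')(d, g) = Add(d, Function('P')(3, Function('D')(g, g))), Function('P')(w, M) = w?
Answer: 38646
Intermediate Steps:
Function('v')(d, g) = Add(3, d) (Function('v')(d, g) = Add(d, 3) = Add(3, d))
Add(Function('v')(Pow(-3, 4), 129), Mul(-1, -38562)) = Add(Add(3, Pow(-3, 4)), Mul(-1, -38562)) = Add(Add(3, 81), 38562) = Add(84, 38562) = 38646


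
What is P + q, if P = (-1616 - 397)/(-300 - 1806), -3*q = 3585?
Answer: -838219/702 ≈ -1194.0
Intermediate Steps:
q = -1195 (q = -⅓*3585 = -1195)
P = 671/702 (P = -2013/(-2106) = -2013*(-1/2106) = 671/702 ≈ 0.95584)
P + q = 671/702 - 1195 = -838219/702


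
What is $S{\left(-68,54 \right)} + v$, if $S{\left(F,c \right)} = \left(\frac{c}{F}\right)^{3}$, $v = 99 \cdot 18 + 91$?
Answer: $\frac{73596709}{39304} \approx 1872.5$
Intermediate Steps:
$v = 1873$ ($v = 1782 + 91 = 1873$)
$S{\left(F,c \right)} = \frac{c^{3}}{F^{3}}$
$S{\left(-68,54 \right)} + v = \frac{54^{3}}{-314432} + 1873 = \left(- \frac{1}{314432}\right) 157464 + 1873 = - \frac{19683}{39304} + 1873 = \frac{73596709}{39304}$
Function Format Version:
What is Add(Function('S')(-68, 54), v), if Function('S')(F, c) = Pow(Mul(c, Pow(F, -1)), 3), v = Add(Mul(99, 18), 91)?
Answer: Rational(73596709, 39304) ≈ 1872.5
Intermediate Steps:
v = 1873 (v = Add(1782, 91) = 1873)
Function('S')(F, c) = Mul(Pow(F, -3), Pow(c, 3))
Add(Function('S')(-68, 54), v) = Add(Mul(Pow(-68, -3), Pow(54, 3)), 1873) = Add(Mul(Rational(-1, 314432), 157464), 1873) = Add(Rational(-19683, 39304), 1873) = Rational(73596709, 39304)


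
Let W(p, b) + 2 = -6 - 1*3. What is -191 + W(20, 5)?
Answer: -202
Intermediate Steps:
W(p, b) = -11 (W(p, b) = -2 + (-6 - 1*3) = -2 + (-6 - 3) = -2 - 9 = -11)
-191 + W(20, 5) = -191 - 11 = -202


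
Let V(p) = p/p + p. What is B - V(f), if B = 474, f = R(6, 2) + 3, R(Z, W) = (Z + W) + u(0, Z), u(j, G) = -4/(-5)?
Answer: 2306/5 ≈ 461.20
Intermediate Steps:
u(j, G) = ⅘ (u(j, G) = -4*(-⅕) = ⅘)
R(Z, W) = ⅘ + W + Z (R(Z, W) = (Z + W) + ⅘ = (W + Z) + ⅘ = ⅘ + W + Z)
f = 59/5 (f = (⅘ + 2 + 6) + 3 = 44/5 + 3 = 59/5 ≈ 11.800)
V(p) = 1 + p
B - V(f) = 474 - (1 + 59/5) = 474 - 1*64/5 = 474 - 64/5 = 2306/5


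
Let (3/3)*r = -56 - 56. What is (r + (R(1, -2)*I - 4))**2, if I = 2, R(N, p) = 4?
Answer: 11664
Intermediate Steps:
r = -112 (r = -56 - 56 = -112)
(r + (R(1, -2)*I - 4))**2 = (-112 + (4*2 - 4))**2 = (-112 + (8 - 4))**2 = (-112 + 4)**2 = (-108)**2 = 11664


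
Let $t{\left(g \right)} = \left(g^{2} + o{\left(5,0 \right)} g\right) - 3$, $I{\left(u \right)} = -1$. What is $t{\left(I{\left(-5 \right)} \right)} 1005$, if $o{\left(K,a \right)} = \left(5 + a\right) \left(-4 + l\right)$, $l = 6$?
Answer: $-12060$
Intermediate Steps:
$o{\left(K,a \right)} = 10 + 2 a$ ($o{\left(K,a \right)} = \left(5 + a\right) \left(-4 + 6\right) = \left(5 + a\right) 2 = 10 + 2 a$)
$t{\left(g \right)} = -3 + g^{2} + 10 g$ ($t{\left(g \right)} = \left(g^{2} + \left(10 + 2 \cdot 0\right) g\right) - 3 = \left(g^{2} + \left(10 + 0\right) g\right) - 3 = \left(g^{2} + 10 g\right) - 3 = -3 + g^{2} + 10 g$)
$t{\left(I{\left(-5 \right)} \right)} 1005 = \left(-3 + \left(-1\right)^{2} + 10 \left(-1\right)\right) 1005 = \left(-3 + 1 - 10\right) 1005 = \left(-12\right) 1005 = -12060$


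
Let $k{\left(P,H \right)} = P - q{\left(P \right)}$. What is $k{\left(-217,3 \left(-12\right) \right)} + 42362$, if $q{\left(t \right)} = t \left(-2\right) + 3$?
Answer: $41708$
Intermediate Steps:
$q{\left(t \right)} = 3 - 2 t$ ($q{\left(t \right)} = - 2 t + 3 = 3 - 2 t$)
$k{\left(P,H \right)} = -3 + 3 P$ ($k{\left(P,H \right)} = P - \left(3 - 2 P\right) = P + \left(-3 + 2 P\right) = -3 + 3 P$)
$k{\left(-217,3 \left(-12\right) \right)} + 42362 = \left(-3 + 3 \left(-217\right)\right) + 42362 = \left(-3 - 651\right) + 42362 = -654 + 42362 = 41708$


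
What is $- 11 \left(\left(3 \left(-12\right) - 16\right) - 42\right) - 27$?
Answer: $1007$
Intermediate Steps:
$- 11 \left(\left(3 \left(-12\right) - 16\right) - 42\right) - 27 = - 11 \left(\left(-36 - 16\right) - 42\right) - 27 = - 11 \left(-52 - 42\right) - 27 = \left(-11\right) \left(-94\right) - 27 = 1034 - 27 = 1007$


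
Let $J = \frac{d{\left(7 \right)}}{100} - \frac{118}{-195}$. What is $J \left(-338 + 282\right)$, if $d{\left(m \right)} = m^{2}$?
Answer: $- \frac{59794}{975} \approx -61.327$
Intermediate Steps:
$J = \frac{4271}{3900}$ ($J = \frac{7^{2}}{100} - \frac{118}{-195} = 49 \cdot \frac{1}{100} - - \frac{118}{195} = \frac{49}{100} + \frac{118}{195} = \frac{4271}{3900} \approx 1.0951$)
$J \left(-338 + 282\right) = \frac{4271 \left(-338 + 282\right)}{3900} = \frac{4271}{3900} \left(-56\right) = - \frac{59794}{975}$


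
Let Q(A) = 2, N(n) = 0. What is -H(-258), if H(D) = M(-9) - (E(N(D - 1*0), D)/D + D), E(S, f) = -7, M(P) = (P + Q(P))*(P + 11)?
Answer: -62945/258 ≈ -243.97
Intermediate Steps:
M(P) = (2 + P)*(11 + P) (M(P) = (P + 2)*(P + 11) = (2 + P)*(11 + P))
H(D) = -14 - D + 7/D (H(D) = (22 + (-9)² + 13*(-9)) - (-7/D + D) = (22 + 81 - 117) - (D - 7/D) = -14 + (-D + 7/D) = -14 - D + 7/D)
-H(-258) = -(-14 - 1*(-258) + 7/(-258)) = -(-14 + 258 + 7*(-1/258)) = -(-14 + 258 - 7/258) = -1*62945/258 = -62945/258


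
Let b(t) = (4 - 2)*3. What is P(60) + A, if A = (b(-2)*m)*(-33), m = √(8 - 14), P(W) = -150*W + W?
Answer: -8940 - 198*I*√6 ≈ -8940.0 - 485.0*I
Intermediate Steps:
b(t) = 6 (b(t) = 2*3 = 6)
P(W) = -149*W
m = I*√6 (m = √(-6) = I*√6 ≈ 2.4495*I)
A = -198*I*√6 (A = (6*(I*√6))*(-33) = (6*I*√6)*(-33) = -198*I*√6 ≈ -485.0*I)
P(60) + A = -149*60 - 198*I*√6 = -8940 - 198*I*√6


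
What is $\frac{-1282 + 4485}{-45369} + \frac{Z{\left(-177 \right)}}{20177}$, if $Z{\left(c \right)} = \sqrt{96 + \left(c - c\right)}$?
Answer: $- \frac{3203}{45369} + \frac{4 \sqrt{6}}{20177} \approx -0.070113$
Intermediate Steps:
$Z{\left(c \right)} = 4 \sqrt{6}$ ($Z{\left(c \right)} = \sqrt{96 + 0} = \sqrt{96} = 4 \sqrt{6}$)
$\frac{-1282 + 4485}{-45369} + \frac{Z{\left(-177 \right)}}{20177} = \frac{-1282 + 4485}{-45369} + \frac{4 \sqrt{6}}{20177} = 3203 \left(- \frac{1}{45369}\right) + 4 \sqrt{6} \cdot \frac{1}{20177} = - \frac{3203}{45369} + \frac{4 \sqrt{6}}{20177}$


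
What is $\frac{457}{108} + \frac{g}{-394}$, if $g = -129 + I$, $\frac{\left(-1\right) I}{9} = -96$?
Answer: $\frac{50339}{21276} \approx 2.366$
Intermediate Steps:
$I = 864$ ($I = \left(-9\right) \left(-96\right) = 864$)
$g = 735$ ($g = -129 + 864 = 735$)
$\frac{457}{108} + \frac{g}{-394} = \frac{457}{108} + \frac{735}{-394} = 457 \cdot \frac{1}{108} + 735 \left(- \frac{1}{394}\right) = \frac{457}{108} - \frac{735}{394} = \frac{50339}{21276}$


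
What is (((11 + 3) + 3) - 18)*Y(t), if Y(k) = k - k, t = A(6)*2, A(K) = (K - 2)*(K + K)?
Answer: 0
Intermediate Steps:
A(K) = 2*K*(-2 + K) (A(K) = (-2 + K)*(2*K) = 2*K*(-2 + K))
t = 96 (t = (2*6*(-2 + 6))*2 = (2*6*4)*2 = 48*2 = 96)
Y(k) = 0
(((11 + 3) + 3) - 18)*Y(t) = (((11 + 3) + 3) - 18)*0 = ((14 + 3) - 18)*0 = (17 - 18)*0 = -1*0 = 0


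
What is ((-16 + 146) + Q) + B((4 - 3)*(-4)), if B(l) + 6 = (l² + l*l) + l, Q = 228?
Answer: 380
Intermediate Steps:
B(l) = -6 + l + 2*l² (B(l) = -6 + ((l² + l*l) + l) = -6 + ((l² + l²) + l) = -6 + (2*l² + l) = -6 + (l + 2*l²) = -6 + l + 2*l²)
((-16 + 146) + Q) + B((4 - 3)*(-4)) = ((-16 + 146) + 228) + (-6 + (4 - 3)*(-4) + 2*((4 - 3)*(-4))²) = (130 + 228) + (-6 + 1*(-4) + 2*(1*(-4))²) = 358 + (-6 - 4 + 2*(-4)²) = 358 + (-6 - 4 + 2*16) = 358 + (-6 - 4 + 32) = 358 + 22 = 380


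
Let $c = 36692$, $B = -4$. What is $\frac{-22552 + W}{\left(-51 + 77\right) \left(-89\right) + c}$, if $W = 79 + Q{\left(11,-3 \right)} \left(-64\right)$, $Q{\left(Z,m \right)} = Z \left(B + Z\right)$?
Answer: $- \frac{27401}{34378} \approx -0.79705$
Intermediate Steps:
$Q{\left(Z,m \right)} = Z \left(-4 + Z\right)$
$W = -4849$ ($W = 79 + 11 \left(-4 + 11\right) \left(-64\right) = 79 + 11 \cdot 7 \left(-64\right) = 79 + 77 \left(-64\right) = 79 - 4928 = -4849$)
$\frac{-22552 + W}{\left(-51 + 77\right) \left(-89\right) + c} = \frac{-22552 - 4849}{\left(-51 + 77\right) \left(-89\right) + 36692} = - \frac{27401}{26 \left(-89\right) + 36692} = - \frac{27401}{-2314 + 36692} = - \frac{27401}{34378}$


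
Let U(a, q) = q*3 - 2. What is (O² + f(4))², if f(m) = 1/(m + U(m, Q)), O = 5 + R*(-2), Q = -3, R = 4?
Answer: 3844/49 ≈ 78.449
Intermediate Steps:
U(a, q) = -2 + 3*q (U(a, q) = 3*q - 2 = -2 + 3*q)
O = -3 (O = 5 + 4*(-2) = 5 - 8 = -3)
f(m) = 1/(-11 + m) (f(m) = 1/(m + (-2 + 3*(-3))) = 1/(m + (-2 - 9)) = 1/(m - 11) = 1/(-11 + m))
(O² + f(4))² = ((-3)² + 1/(-11 + 4))² = (9 + 1/(-7))² = (9 - ⅐)² = (62/7)² = 3844/49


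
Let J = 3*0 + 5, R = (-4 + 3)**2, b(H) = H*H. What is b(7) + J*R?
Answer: 54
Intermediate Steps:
b(H) = H**2
R = 1 (R = (-1)**2 = 1)
J = 5 (J = 0 + 5 = 5)
b(7) + J*R = 7**2 + 5*1 = 49 + 5 = 54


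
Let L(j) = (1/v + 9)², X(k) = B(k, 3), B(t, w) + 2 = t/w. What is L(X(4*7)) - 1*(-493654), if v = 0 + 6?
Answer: 17774569/36 ≈ 4.9374e+5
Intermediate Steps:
B(t, w) = -2 + t/w
X(k) = -2 + k/3
v = 6
L(j) = 3025/36 (L(j) = (1/6 + 9)² = (⅙ + 9)² = (55/6)² = 3025/36)
L(X(4*7)) - 1*(-493654) = 3025/36 - 1*(-493654) = 3025/36 + 493654 = 17774569/36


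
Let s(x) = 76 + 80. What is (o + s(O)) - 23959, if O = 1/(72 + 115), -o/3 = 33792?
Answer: -125179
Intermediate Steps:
o = -101376 (o = -3*33792 = -101376)
O = 1/187 ≈ 0.0053476
s(x) = 156
(o + s(O)) - 23959 = (-101376 + 156) - 23959 = -101220 - 23959 = -125179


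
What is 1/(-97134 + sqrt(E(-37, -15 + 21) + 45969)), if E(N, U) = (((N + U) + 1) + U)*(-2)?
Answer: -32378/3144989313 - sqrt(5113)/3144989313 ≈ -1.0318e-5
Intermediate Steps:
E(N, U) = -2 - 4*U - 2*N (E(N, U) = ((1 + N + U) + U)*(-2) = (1 + N + 2*U)*(-2) = -2 - 4*U - 2*N)
1/(-97134 + sqrt(E(-37, -15 + 21) + 45969)) = 1/(-97134 + sqrt((-2 - 4*(-15 + 21) - 2*(-37)) + 45969)) = 1/(-97134 + sqrt((-2 - 4*6 + 74) + 45969)) = 1/(-97134 + sqrt((-2 - 24 + 74) + 45969)) = 1/(-97134 + sqrt(48 + 45969)) = 1/(-97134 + sqrt(46017)) = 1/(-97134 + 3*sqrt(5113))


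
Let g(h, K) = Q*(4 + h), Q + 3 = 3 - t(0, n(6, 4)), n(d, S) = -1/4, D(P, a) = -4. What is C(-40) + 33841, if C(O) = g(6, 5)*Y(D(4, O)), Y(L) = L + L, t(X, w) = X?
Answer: 33841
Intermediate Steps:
n(d, S) = -¼ (n(d, S) = -1*¼ = -¼)
Q = 0 (Q = -3 + (3 - 1*0) = -3 + (3 + 0) = -3 + 3 = 0)
Y(L) = 2*L
g(h, K) = 0 (g(h, K) = 0*(4 + h) = 0)
C(O) = 0 (C(O) = 0*(2*(-4)) = 0*(-8) = 0)
C(-40) + 33841 = 0 + 33841 = 33841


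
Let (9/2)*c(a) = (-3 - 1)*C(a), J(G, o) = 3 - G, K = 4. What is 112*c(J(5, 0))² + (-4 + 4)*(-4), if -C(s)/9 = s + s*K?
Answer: 716800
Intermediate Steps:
C(s) = -45*s (C(s) = -9*(s + s*4) = -9*(s + 4*s) = -45*s)
c(a) = 40*a (c(a) = 2*((-3 - 1)*(-45*a))/9 = 2*(-(-180)*a)/9 = 2*(180*a)/9 = 40*a)
112*c(J(5, 0))² + (-4 + 4)*(-4) = 112*(40*(3 - 1*5))² + (-4 + 4)*(-4) = 112*(40*(3 - 5))² + 0*(-4) = 112*(40*(-2))² + 0 = 112*(-80)² + 0 = 112*6400 + 0 = 716800 + 0 = 716800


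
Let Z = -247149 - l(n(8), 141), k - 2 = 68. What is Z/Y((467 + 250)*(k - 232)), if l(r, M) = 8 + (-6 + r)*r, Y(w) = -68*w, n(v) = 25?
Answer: -10318/329103 ≈ -0.031352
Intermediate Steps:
k = 70 (k = 2 + 68 = 70)
l(r, M) = 8 + r*(-6 + r)
Z = -247632 (Z = -247149 - (8 + 25² - 6*25) = -247149 - (8 + 625 - 150) = -247149 - 1*483 = -247149 - 483 = -247632)
Z/Y((467 + 250)*(k - 232)) = -247632*(-1/(68*(70 - 232)*(467 + 250))) = -247632/((-48756*(-162))) = -247632/((-68*(-116154))) = -247632/7898472 = -247632*1/7898472 = -10318/329103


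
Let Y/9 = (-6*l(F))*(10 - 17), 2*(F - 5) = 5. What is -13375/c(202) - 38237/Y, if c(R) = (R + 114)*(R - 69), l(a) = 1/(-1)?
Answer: 114426349/1134756 ≈ 100.84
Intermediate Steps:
F = 15/2 (F = 5 + (1/2)*5 = 5 + 5/2 = 15/2 ≈ 7.5000)
l(a) = -1
c(R) = (-69 + R)*(114 + R) (c(R) = (114 + R)*(-69 + R) = (-69 + R)*(114 + R))
Y = -378 (Y = 9*((-6*(-1))*(10 - 17)) = 9*(6*(-7)) = 9*(-42) = -378)
-13375/c(202) - 38237/Y = -13375/(-7866 + 202**2 + 45*202) - 38237/(-378) = -13375/(-7866 + 40804 + 9090) - 38237*(-1/378) = -13375/42028 + 38237/378 = 114426349/1134756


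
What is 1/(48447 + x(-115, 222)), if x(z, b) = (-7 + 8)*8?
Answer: 1/48455 ≈ 2.0638e-5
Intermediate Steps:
x(z, b) = 8 (x(z, b) = 1*8 = 8)
1/(48447 + x(-115, 222)) = 1/(48447 + 8) = 1/48455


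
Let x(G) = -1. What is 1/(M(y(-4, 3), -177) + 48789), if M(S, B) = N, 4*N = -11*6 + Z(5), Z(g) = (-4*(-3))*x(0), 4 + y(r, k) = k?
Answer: 2/97539 ≈ 2.0505e-5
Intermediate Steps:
y(r, k) = -4 + k
Z(g) = -12 (Z(g) = -4*(-3)*(-1) = 12*(-1) = -12)
N = -39/2 (N = (-11*6 - 12)/4 = (-66 - 12)/4 = (¼)*(-78) = -39/2 ≈ -19.500)
M(S, B) = -39/2
1/(M(y(-4, 3), -177) + 48789) = 1/(-39/2 + 48789) = 1/(97539/2) = 2/97539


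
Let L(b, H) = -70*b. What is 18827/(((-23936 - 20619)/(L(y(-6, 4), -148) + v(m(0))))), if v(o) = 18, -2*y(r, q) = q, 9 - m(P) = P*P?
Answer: -44398/665 ≈ -66.764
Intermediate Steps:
m(P) = 9 - P² (m(P) = 9 - P*P = 9 - P²)
y(r, q) = -q/2
18827/(((-23936 - 20619)/(L(y(-6, 4), -148) + v(m(0))))) = 18827/(((-23936 - 20619)/(-(-35)*4 + 18))) = 18827/((-44555/(-70*(-2) + 18))) = 18827/((-44555/(140 + 18))) = 18827/((-44555/158)) = 18827/((-44555*1/158)) = 18827/(-44555/158) = 18827*(-158/44555) = -44398/665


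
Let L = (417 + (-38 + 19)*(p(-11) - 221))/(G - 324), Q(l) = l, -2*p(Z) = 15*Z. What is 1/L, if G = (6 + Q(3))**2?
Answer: -486/6097 ≈ -0.079711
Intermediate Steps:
p(Z) = -15*Z/2
G = 81 (G = (6 + 3)**2 = 9**2 = 81)
L = -6097/486 (L = (417 + (-38 + 19)*(-15/2*(-11) - 221))/(81 - 324) = (417 - 19*(165/2 - 221))/(-243) = (417 - 19*(-277/2))*(-1/243) = (417 + 5263/2)*(-1/243) = (6097/2)*(-1/243) = -6097/486 ≈ -12.545)
1/L = 1/(-6097/486) = -486/6097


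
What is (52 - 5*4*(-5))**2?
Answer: 23104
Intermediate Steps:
(52 - 5*4*(-5))**2 = (52 - 20*(-5))**2 = (52 + 100)**2 = 152**2 = 23104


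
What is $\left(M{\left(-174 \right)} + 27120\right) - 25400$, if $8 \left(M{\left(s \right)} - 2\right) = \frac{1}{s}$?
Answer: $\frac{2397023}{1392} \approx 1722.0$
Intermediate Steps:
$M{\left(s \right)} = 2 + \frac{1}{8 s}$
$\left(M{\left(-174 \right)} + 27120\right) - 25400 = \left(\left(2 + \frac{1}{8 \left(-174\right)}\right) + 27120\right) - 25400 = \left(\left(2 + \frac{1}{8} \left(- \frac{1}{174}\right)\right) + 27120\right) - 25400 = \left(\left(2 - \frac{1}{1392}\right) + 27120\right) - 25400 = \left(\frac{2783}{1392} + 27120\right) - 25400 = \frac{37753823}{1392} - 25400 = \frac{2397023}{1392}$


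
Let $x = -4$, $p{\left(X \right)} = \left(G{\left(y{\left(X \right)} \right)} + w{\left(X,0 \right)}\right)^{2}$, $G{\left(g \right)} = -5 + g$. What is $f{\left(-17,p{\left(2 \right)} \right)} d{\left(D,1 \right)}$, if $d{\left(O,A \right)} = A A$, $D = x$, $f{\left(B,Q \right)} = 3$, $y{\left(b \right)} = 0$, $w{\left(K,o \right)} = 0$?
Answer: $3$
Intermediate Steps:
$p{\left(X \right)} = 25$ ($p{\left(X \right)} = \left(\left(-5 + 0\right) + 0\right)^{2} = \left(-5 + 0\right)^{2} = \left(-5\right)^{2} = 25$)
$D = -4$
$d{\left(O,A \right)} = A^{2}$
$f{\left(-17,p{\left(2 \right)} \right)} d{\left(D,1 \right)} = 3 \cdot 1^{2} = 3 \cdot 1 = 3$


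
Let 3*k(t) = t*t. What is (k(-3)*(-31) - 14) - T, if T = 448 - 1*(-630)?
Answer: -1185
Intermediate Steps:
T = 1078 (T = 448 + 630 = 1078)
k(t) = t²/3 (k(t) = (t*t)/3 = t²/3)
(k(-3)*(-31) - 14) - T = (((⅓)*(-3)²)*(-31) - 14) - 1*1078 = (((⅓)*9)*(-31) - 14) - 1078 = (3*(-31) - 14) - 1078 = (-93 - 14) - 1078 = -107 - 1078 = -1185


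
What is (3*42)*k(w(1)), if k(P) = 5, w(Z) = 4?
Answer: 630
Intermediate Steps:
(3*42)*k(w(1)) = (3*42)*5 = 126*5 = 630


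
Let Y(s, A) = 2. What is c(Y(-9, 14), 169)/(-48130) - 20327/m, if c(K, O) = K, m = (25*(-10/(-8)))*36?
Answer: -97834076/5414625 ≈ -18.068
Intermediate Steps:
m = 1125 (m = (25*(-10*(-⅛)))*36 = (25*(5/4))*36 = (125/4)*36 = 1125)
c(Y(-9, 14), 169)/(-48130) - 20327/m = 2/(-48130) - 20327/1125 = 2*(-1/48130) - 20327*1/1125 = -1/24065 - 20327/1125 = -97834076/5414625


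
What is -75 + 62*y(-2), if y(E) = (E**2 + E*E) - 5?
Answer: 111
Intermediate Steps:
y(E) = -5 + 2*E**2 (y(E) = (E**2 + E**2) - 5 = 2*E**2 - 5 = -5 + 2*E**2)
-75 + 62*y(-2) = -75 + 62*(-5 + 2*(-2)**2) = -75 + 62*(-5 + 2*4) = -75 + 62*(-5 + 8) = -75 + 62*3 = -75 + 186 = 111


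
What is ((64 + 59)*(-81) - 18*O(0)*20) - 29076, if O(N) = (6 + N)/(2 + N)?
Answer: -40119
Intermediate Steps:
O(N) = (6 + N)/(2 + N)
((64 + 59)*(-81) - 18*O(0)*20) - 29076 = ((64 + 59)*(-81) - 18*(6 + 0)/(2 + 0)*20) - 29076 = (123*(-81) - 18*6/2*20) - 29076 = (-9963 - 9*6*20) - 29076 = (-9963 - 18*3*20) - 29076 = (-9963 - 54*20) - 29076 = (-9963 - 1080) - 29076 = -11043 - 29076 = -40119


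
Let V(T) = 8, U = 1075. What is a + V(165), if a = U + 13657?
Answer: 14740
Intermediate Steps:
a = 14732 (a = 1075 + 13657 = 14732)
a + V(165) = 14732 + 8 = 14740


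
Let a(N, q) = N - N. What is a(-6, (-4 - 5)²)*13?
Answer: 0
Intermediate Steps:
a(N, q) = 0
a(-6, (-4 - 5)²)*13 = 0*13 = 0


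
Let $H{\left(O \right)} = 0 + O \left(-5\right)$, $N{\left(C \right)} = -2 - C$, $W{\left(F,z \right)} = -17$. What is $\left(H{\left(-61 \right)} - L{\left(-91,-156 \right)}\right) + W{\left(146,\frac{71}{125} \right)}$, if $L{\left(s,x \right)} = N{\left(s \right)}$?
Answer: $199$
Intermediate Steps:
$L{\left(s,x \right)} = -2 - s$
$H{\left(O \right)} = - 5 O$ ($H{\left(O \right)} = 0 - 5 O = - 5 O$)
$\left(H{\left(-61 \right)} - L{\left(-91,-156 \right)}\right) + W{\left(146,\frac{71}{125} \right)} = \left(\left(-5\right) \left(-61\right) - \left(-2 - -91\right)\right) - 17 = \left(305 - \left(-2 + 91\right)\right) - 17 = \left(305 - 89\right) - 17 = 216 - 17 = 199$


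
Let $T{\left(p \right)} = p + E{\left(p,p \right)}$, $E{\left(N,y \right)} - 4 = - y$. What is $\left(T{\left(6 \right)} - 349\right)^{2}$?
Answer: $119025$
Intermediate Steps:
$E{\left(N,y \right)} = 4 - y$
$T{\left(p \right)} = 4$ ($T{\left(p \right)} = p - \left(-4 + p\right) = 4$)
$\left(T{\left(6 \right)} - 349\right)^{2} = \left(4 - 349\right)^{2} = \left(-345\right)^{2} = 119025$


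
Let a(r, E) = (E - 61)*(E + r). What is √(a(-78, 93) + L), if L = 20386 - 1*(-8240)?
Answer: 21*√66 ≈ 170.60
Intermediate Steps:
a(r, E) = (-61 + E)*(E + r)
L = 28626 (L = 20386 + 8240 = 28626)
√(a(-78, 93) + L) = √((93² - 61*93 - 61*(-78) + 93*(-78)) + 28626) = √((8649 - 5673 + 4758 - 7254) + 28626) = √(480 + 28626) = √29106 = 21*√66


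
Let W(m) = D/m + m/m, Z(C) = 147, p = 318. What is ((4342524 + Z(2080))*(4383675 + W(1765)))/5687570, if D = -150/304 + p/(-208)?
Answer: 2371204414125701433/708435594100 ≈ 3.3471e+6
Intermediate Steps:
D = -999/494 (D = -150/304 + 318/(-208) = -150*1/304 + 318*(-1/208) = -75/152 - 159/104 = -999/494 ≈ -2.0223)
W(m) = 1 - 999/(494*m) (W(m) = -999/(494*m) + m/m = -999/(494*m) + 1 = 1 - 999/(494*m))
((4342524 + Z(2080))*(4383675 + W(1765)))/5687570 = ((4342524 + 147)*(4383675 + (-999/494 + 1765)/1765))/5687570 = (4342671*(4383675 + (1/1765)*(870911/494)))*(1/5687570) = (4342671*(4383675 + 870911/871910))*(1/5687570) = (4342671*(3822170940161/871910))*(1/5687570) = (16598430898879910031/871910)*(1/5687570) = 2371204414125701433/708435594100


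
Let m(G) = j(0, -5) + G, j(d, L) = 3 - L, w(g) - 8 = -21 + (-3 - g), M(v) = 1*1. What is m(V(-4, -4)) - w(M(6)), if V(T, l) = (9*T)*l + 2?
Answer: 171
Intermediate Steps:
V(T, l) = 2 + 9*T*l (V(T, l) = 9*T*l + 2 = 2 + 9*T*l)
M(v) = 1
w(g) = -16 - g (w(g) = 8 + (-21 + (-3 - g)) = 8 + (-24 - g) = -16 - g)
m(G) = 8 + G (m(G) = (3 - 1*(-5)) + G = (3 + 5) + G = 8 + G)
m(V(-4, -4)) - w(M(6)) = (8 + (2 + 9*(-4)*(-4))) - (-16 - 1*1) = (8 + (2 + 144)) - (-16 - 1) = (8 + 146) - 1*(-17) = 154 + 17 = 171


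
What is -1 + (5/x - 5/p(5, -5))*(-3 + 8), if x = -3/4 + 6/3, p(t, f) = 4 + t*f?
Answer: 424/21 ≈ 20.190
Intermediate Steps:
p(t, f) = 4 + f*t
x = 5/4 (x = -3*¼ + 6*(⅓) = -¾ + 2 = 5/4 ≈ 1.2500)
-1 + (5/x - 5/p(5, -5))*(-3 + 8) = -1 + (5/(5/4) - 5/(4 - 5*5))*(-3 + 8) = -1 + (5*(⅘) - 5/(4 - 25))*5 = -1 + (4 - 5/(-21))*5 = -1 + (4 - 5*(-1/21))*5 = -1 + (4 + 5/21)*5 = -1 + (89/21)*5 = -1 + 445/21 = 424/21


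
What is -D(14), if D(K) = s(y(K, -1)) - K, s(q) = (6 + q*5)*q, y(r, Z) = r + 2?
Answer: -1362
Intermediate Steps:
y(r, Z) = 2 + r
s(q) = q*(6 + 5*q) (s(q) = (6 + 5*q)*q = q*(6 + 5*q))
D(K) = -K + (2 + K)*(16 + 5*K) (D(K) = (2 + K)*(6 + 5*(2 + K)) - K = (2 + K)*(6 + (10 + 5*K)) - K = (2 + K)*(16 + 5*K) - K = -K + (2 + K)*(16 + 5*K))
-D(14) = -(-1*14 + (2 + 14)*(16 + 5*14)) = -(-14 + 16*(16 + 70)) = -(-14 + 16*86) = -(-14 + 1376) = -1*1362 = -1362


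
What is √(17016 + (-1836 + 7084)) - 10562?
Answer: -10562 + 22*√46 ≈ -10413.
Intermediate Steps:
√(17016 + (-1836 + 7084)) - 10562 = √(17016 + 5248) - 10562 = √22264 - 10562 = 22*√46 - 10562 = -10562 + 22*√46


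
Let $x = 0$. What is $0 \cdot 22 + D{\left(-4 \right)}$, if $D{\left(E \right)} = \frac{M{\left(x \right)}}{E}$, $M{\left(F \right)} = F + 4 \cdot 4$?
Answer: $-4$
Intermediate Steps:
$M{\left(F \right)} = 16 + F$ ($M{\left(F \right)} = F + 16 = 16 + F$)
$D{\left(E \right)} = \frac{16}{E}$ ($D{\left(E \right)} = \frac{16 + 0}{E} = \frac{16}{E}$)
$0 \cdot 22 + D{\left(-4 \right)} = 0 \cdot 22 + \frac{16}{-4} = 0 + 16 \left(- \frac{1}{4}\right) = 0 - 4 = -4$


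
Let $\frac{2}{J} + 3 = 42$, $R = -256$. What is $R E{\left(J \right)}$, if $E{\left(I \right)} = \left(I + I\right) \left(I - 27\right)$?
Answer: $\frac{1076224}{1521} \approx 707.58$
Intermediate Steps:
$J = \frac{2}{39}$ ($J = \frac{2}{-3 + 42} = \frac{2}{39} \approx 0.051282$)
$E{\left(I \right)} = 2 I \left(-27 + I\right)$
$R E{\left(J \right)} = - 256 \cdot 2 \cdot \frac{2}{39} \left(-27 + \frac{2}{39}\right) = - 256 \cdot 2 \cdot \frac{2}{39} \left(- \frac{1051}{39}\right) = \left(-256\right) \left(- \frac{4204}{1521}\right) = \frac{1076224}{1521}$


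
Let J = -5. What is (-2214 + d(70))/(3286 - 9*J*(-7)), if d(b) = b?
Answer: -2144/2971 ≈ -0.72164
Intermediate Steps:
(-2214 + d(70))/(3286 - 9*J*(-7)) = (-2214 + 70)/(3286 - 9*(-5)*(-7)) = -2144/(3286 + 45*(-7)) = -2144/(3286 - 315) = -2144/2971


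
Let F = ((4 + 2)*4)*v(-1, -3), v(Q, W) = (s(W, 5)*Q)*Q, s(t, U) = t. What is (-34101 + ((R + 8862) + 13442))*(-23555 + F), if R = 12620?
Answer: -19445021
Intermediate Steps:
v(Q, W) = W*Q² (v(Q, W) = (W*Q)*Q = (Q*W)*Q = W*Q²)
F = -72 (F = ((4 + 2)*4)*(-3*(-1)²) = (6*4)*(-3*1) = 24*(-3) = -72)
(-34101 + ((R + 8862) + 13442))*(-23555 + F) = (-34101 + ((12620 + 8862) + 13442))*(-23555 - 72) = (-34101 + (21482 + 13442))*(-23627) = (-34101 + 34924)*(-23627) = 823*(-23627) = -19445021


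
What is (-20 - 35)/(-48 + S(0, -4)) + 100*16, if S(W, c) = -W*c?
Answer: 76855/48 ≈ 1601.1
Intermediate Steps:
S(W, c) = -W*c
(-20 - 35)/(-48 + S(0, -4)) + 100*16 = (-20 - 35)/(-48 - 1*0*(-4)) + 100*16 = -55/(-48 + 0) + 1600 = -55/(-48) + 1600 = -55*(-1/48) + 1600 = 55/48 + 1600 = 76855/48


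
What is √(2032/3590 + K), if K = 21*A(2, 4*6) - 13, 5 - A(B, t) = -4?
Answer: 2*√142225030/1795 ≈ 13.288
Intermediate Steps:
A(B, t) = 9 (A(B, t) = 5 - 1*(-4) = 5 + 4 = 9)
K = 176 (K = 21*9 - 13 = 189 - 13 = 176)
√(2032/3590 + K) = √(2032/3590 + 176) = √(2032*(1/3590) + 176) = √(1016/1795 + 176) = √(316936/1795) = 2*√142225030/1795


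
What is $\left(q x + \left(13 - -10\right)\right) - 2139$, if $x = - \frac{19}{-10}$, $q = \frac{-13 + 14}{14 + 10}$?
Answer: $- \frac{507821}{240} \approx -2115.9$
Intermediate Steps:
$q = \frac{1}{24}$ ($q = 1 \cdot \frac{1}{24} = \frac{1}{24} \approx 0.041667$)
$x = \frac{19}{10}$ ($x = \left(-19\right) \left(- \frac{1}{10}\right) = \frac{19}{10} \approx 1.9$)
$\left(q x + \left(13 - -10\right)\right) - 2139 = \left(\frac{1}{24} \cdot \frac{19}{10} + \left(13 - -10\right)\right) - 2139 = \left(\frac{19}{240} + \left(13 + 10\right)\right) - 2139 = \left(\frac{19}{240} + 23\right) - 2139 = \frac{5539}{240} - 2139 = - \frac{507821}{240}$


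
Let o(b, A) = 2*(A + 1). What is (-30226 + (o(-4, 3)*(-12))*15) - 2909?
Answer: -34575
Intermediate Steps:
o(b, A) = 2 + 2*A (o(b, A) = 2*(1 + A) = 2 + 2*A)
(-30226 + (o(-4, 3)*(-12))*15) - 2909 = (-30226 + ((2 + 2*3)*(-12))*15) - 2909 = (-30226 + ((2 + 6)*(-12))*15) - 2909 = (-30226 + (8*(-12))*15) - 2909 = (-30226 - 96*15) - 2909 = (-30226 - 1440) - 2909 = -31666 - 2909 = -34575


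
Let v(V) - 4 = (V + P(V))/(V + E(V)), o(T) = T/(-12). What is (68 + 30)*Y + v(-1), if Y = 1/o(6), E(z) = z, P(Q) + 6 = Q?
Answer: -188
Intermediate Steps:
o(T) = -T/12 (o(T) = T*(-1/12) = -T/12)
P(Q) = -6 + Q
Y = -2 (Y = 1/(-1/12*6) = 1/(-½) = -2)
v(V) = 4 + (-6 + 2*V)/(2*V) (v(V) = 4 + (V + (-6 + V))/(V + V) = 4 + (-6 + 2*V)/((2*V)) = 4 + (-6 + 2*V)*(1/(2*V)) = 4 + (-6 + 2*V)/(2*V))
(68 + 30)*Y + v(-1) = (68 + 30)*(-2) + (5 - 3/(-1)) = 98*(-2) + (5 - 3*(-1)) = -196 + (5 + 3) = -196 + 8 = -188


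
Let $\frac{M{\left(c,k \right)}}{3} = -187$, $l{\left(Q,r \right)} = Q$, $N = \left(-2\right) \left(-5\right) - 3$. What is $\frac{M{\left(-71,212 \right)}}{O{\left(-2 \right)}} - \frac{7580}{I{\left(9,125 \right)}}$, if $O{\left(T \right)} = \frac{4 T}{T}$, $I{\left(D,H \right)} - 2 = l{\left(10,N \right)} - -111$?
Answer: $- \frac{99323}{492} \approx -201.88$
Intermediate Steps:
$N = 7$ ($N = 10 - 3 = 7$)
$M{\left(c,k \right)} = -561$ ($M{\left(c,k \right)} = 3 \left(-187\right) = -561$)
$I{\left(D,H \right)} = 123$ ($I{\left(D,H \right)} = 2 + \left(10 - -111\right) = 2 + \left(10 + 111\right) = 2 + 121 = 123$)
$O{\left(T \right)} = 4$
$\frac{M{\left(-71,212 \right)}}{O{\left(-2 \right)}} - \frac{7580}{I{\left(9,125 \right)}} = - \frac{561}{4} - \frac{7580}{123} = - \frac{99323}{492}$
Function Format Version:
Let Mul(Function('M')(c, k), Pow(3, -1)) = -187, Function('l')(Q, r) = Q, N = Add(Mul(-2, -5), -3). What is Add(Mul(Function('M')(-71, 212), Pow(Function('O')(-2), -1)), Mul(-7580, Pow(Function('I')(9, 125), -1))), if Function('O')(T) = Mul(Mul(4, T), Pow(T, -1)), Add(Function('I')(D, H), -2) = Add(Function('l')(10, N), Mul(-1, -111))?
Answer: Rational(-99323, 492) ≈ -201.88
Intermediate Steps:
N = 7 (N = Add(10, -3) = 7)
Function('M')(c, k) = -561 (Function('M')(c, k) = Mul(3, -187) = -561)
Function('I')(D, H) = 123 (Function('I')(D, H) = Add(2, Add(10, Mul(-1, -111))) = Add(2, Add(10, 111)) = Add(2, 121) = 123)
Function('O')(T) = 4
Add(Mul(Function('M')(-71, 212), Pow(Function('O')(-2), -1)), Mul(-7580, Pow(Function('I')(9, 125), -1))) = Add(Mul(-561, Pow(4, -1)), Mul(-7580, Pow(123, -1))) = Add(Mul(-561, Rational(1, 4)), Mul(-7580, Rational(1, 123))) = Add(Rational(-561, 4), Rational(-7580, 123)) = Rational(-99323, 492)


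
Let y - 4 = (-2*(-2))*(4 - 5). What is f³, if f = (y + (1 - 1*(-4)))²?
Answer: 15625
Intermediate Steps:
y = 0 (y = 4 + (-2*(-2))*(4 - 5) = 4 + 4*(-1) = 4 - 4 = 0)
f = 25 (f = (0 + (1 - 1*(-4)))² = (0 + (1 + 4))² = (0 + 5)² = 5² = 25)
f³ = 25³ = 15625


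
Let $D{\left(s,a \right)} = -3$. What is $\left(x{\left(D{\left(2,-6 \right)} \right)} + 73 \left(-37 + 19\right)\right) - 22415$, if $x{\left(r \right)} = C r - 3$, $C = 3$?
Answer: $-23741$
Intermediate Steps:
$x{\left(r \right)} = -3 + 3 r$ ($x{\left(r \right)} = 3 r - 3 = -3 + 3 r$)
$\left(x{\left(D{\left(2,-6 \right)} \right)} + 73 \left(-37 + 19\right)\right) - 22415 = \left(\left(-3 + 3 \left(-3\right)\right) + 73 \left(-37 + 19\right)\right) - 22415 = \left(\left(-3 - 9\right) + 73 \left(-18\right)\right) - 22415 = \left(-12 - 1314\right) - 22415 = -1326 - 22415 = -23741$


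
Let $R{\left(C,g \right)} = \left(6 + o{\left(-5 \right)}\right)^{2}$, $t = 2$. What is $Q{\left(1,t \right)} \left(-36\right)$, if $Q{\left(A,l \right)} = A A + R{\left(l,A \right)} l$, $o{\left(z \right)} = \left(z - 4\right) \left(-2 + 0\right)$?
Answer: $-41508$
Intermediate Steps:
$o{\left(z \right)} = 8 - 2 z$ ($o{\left(z \right)} = \left(-4 + z\right) \left(-2\right) = 8 - 2 z$)
$R{\left(C,g \right)} = 576$ ($R{\left(C,g \right)} = \left(6 + \left(8 - -10\right)\right)^{2} = \left(6 + \left(8 + 10\right)\right)^{2} = \left(6 + 18\right)^{2} = 24^{2} = 576$)
$Q{\left(A,l \right)} = A^{2} + 576 l$ ($Q{\left(A,l \right)} = A A + 576 l = A^{2} + 576 l$)
$Q{\left(1,t \right)} \left(-36\right) = \left(1^{2} + 576 \cdot 2\right) \left(-36\right) = \left(1 + 1152\right) \left(-36\right) = 1153 \left(-36\right) = -41508$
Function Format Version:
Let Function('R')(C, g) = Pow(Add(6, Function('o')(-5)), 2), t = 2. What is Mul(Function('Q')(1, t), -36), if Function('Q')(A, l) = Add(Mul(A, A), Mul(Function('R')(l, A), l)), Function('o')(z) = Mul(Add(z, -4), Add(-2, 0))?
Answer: -41508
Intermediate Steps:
Function('o')(z) = Add(8, Mul(-2, z)) (Function('o')(z) = Mul(Add(-4, z), -2) = Add(8, Mul(-2, z)))
Function('R')(C, g) = 576 (Function('R')(C, g) = Pow(Add(6, Add(8, Mul(-2, -5))), 2) = Pow(Add(6, Add(8, 10)), 2) = Pow(Add(6, 18), 2) = Pow(24, 2) = 576)
Function('Q')(A, l) = Add(Pow(A, 2), Mul(576, l)) (Function('Q')(A, l) = Add(Mul(A, A), Mul(576, l)) = Add(Pow(A, 2), Mul(576, l)))
Mul(Function('Q')(1, t), -36) = Mul(Add(Pow(1, 2), Mul(576, 2)), -36) = Mul(Add(1, 1152), -36) = Mul(1153, -36) = -41508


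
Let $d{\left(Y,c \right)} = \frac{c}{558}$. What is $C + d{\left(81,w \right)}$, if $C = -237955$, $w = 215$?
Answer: $- \frac{132778675}{558} \approx -2.3795 \cdot 10^{5}$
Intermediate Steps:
$d{\left(Y,c \right)} = \frac{c}{558}$ ($d{\left(Y,c \right)} = c \frac{1}{558} = \frac{c}{558}$)
$C + d{\left(81,w \right)} = -237955 + \frac{1}{558} \cdot 215 = -237955 + \frac{215}{558} = - \frac{132778675}{558}$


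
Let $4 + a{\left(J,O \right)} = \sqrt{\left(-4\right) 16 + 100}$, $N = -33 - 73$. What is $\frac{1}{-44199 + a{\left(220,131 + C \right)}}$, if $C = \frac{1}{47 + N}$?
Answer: $- \frac{1}{44197} \approx -2.2626 \cdot 10^{-5}$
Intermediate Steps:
$N = -106$ ($N = -33 - 73 = -106$)
$C = - \frac{1}{59}$ ($C = \frac{1}{47 - 106} = \frac{1}{-59} = - \frac{1}{59} \approx -0.016949$)
$a{\left(J,O \right)} = 2$ ($a{\left(J,O \right)} = -4 + \sqrt{\left(-4\right) 16 + 100} = -4 + \sqrt{-64 + 100} = -4 + \sqrt{36} = -4 + 6 = 2$)
$\frac{1}{-44199 + a{\left(220,131 + C \right)}} = \frac{1}{-44199 + 2} = \frac{1}{-44197} = - \frac{1}{44197}$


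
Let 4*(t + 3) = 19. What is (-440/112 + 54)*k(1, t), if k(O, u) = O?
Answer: 701/14 ≈ 50.071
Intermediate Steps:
t = 7/4 (t = -3 + (¼)*19 = -3 + 19/4 = 7/4 ≈ 1.7500)
(-440/112 + 54)*k(1, t) = (-440/112 + 54)*1 = (-440*1/112 + 54)*1 = (-55/14 + 54)*1 = (701/14)*1 = 701/14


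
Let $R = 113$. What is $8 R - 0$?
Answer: $904$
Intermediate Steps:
$8 R - 0 = 8 \cdot 113 - 0 = 904 + 0 = 904$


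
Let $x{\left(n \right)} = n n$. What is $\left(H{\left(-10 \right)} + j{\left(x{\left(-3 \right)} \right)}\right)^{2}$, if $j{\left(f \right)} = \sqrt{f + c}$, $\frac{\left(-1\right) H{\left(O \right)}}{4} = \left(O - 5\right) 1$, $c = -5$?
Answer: $3844$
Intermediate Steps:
$x{\left(n \right)} = n^{2}$
$H{\left(O \right)} = 20 - 4 O$ ($H{\left(O \right)} = - 4 \left(O - 5\right) 1 = - 4 \left(-5 + O\right) 1 = - 4 \left(-5 + O\right) = 20 - 4 O$)
$j{\left(f \right)} = \sqrt{-5 + f}$ ($j{\left(f \right)} = \sqrt{f - 5} = \sqrt{-5 + f}$)
$\left(H{\left(-10 \right)} + j{\left(x{\left(-3 \right)} \right)}\right)^{2} = \left(\left(20 - -40\right) + \sqrt{-5 + \left(-3\right)^{2}}\right)^{2} = \left(\left(20 + 40\right) + \sqrt{-5 + 9}\right)^{2} = \left(60 + \sqrt{4}\right)^{2} = \left(60 + 2\right)^{2} = 62^{2} = 3844$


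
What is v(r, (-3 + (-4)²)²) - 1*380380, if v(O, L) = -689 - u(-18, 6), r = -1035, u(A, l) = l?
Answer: -381075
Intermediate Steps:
v(O, L) = -695 (v(O, L) = -689 - 1*6 = -689 - 6 = -695)
v(r, (-3 + (-4)²)²) - 1*380380 = -695 - 1*380380 = -695 - 380380 = -381075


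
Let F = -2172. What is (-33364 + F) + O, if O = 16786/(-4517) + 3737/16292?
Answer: -2615385094187/73590964 ≈ -35540.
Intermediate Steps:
O = -256597483/73590964 (O = 16786*(-1/4517) + 3737*(1/16292) = -16786/4517 + 3737/16292 = -256597483/73590964 ≈ -3.4868)
(-33364 + F) + O = (-33364 - 2172) - 256597483/73590964 = -35536 - 256597483/73590964 = -2615385094187/73590964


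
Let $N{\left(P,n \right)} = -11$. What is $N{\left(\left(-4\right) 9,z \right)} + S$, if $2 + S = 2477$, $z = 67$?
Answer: $2464$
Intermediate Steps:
$S = 2475$ ($S = -2 + 2477 = 2475$)
$N{\left(\left(-4\right) 9,z \right)} + S = -11 + 2475 = 2464$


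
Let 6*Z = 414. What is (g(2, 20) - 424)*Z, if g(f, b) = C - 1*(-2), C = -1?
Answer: -29187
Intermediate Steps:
Z = 69 (Z = (1/6)*414 = 69)
g(f, b) = 1 (g(f, b) = -1 - 1*(-2) = -1 + 2 = 1)
(g(2, 20) - 424)*Z = (1 - 424)*69 = -423*69 = -29187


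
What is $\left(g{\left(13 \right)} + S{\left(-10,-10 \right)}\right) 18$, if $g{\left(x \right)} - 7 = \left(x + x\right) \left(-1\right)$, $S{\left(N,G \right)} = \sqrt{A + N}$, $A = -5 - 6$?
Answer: $-342 + 18 i \sqrt{21} \approx -342.0 + 82.486 i$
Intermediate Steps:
$A = -11$ ($A = -5 - 6 = -11$)
$S{\left(N,G \right)} = \sqrt{-11 + N}$
$g{\left(x \right)} = 7 - 2 x$ ($g{\left(x \right)} = 7 + \left(x + x\right) \left(-1\right) = 7 + 2 x \left(-1\right) = 7 - 2 x$)
$\left(g{\left(13 \right)} + S{\left(-10,-10 \right)}\right) 18 = \left(\left(7 - 26\right) + \sqrt{-11 - 10}\right) 18 = \left(\left(7 - 26\right) + \sqrt{-21}\right) 18 = \left(-19 + i \sqrt{21}\right) 18 = -342 + 18 i \sqrt{21}$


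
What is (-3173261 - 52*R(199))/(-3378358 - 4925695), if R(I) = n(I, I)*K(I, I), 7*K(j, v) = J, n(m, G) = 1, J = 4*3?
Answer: 22213451/58128371 ≈ 0.38214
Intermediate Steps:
J = 12
K(j, v) = 12/7 (K(j, v) = (1/7)*12 = 12/7)
R(I) = 12/7 (R(I) = 1*(12/7) = 12/7)
(-3173261 - 52*R(199))/(-3378358 - 4925695) = (-3173261 - 52*12/7)/(-3378358 - 4925695) = (-3173261 - 624/7)/(-8304053) = -22213451/7*(-1/8304053) = 22213451/58128371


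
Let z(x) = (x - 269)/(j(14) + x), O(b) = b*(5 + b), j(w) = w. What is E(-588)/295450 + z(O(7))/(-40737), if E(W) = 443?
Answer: 12319016/7969616025 ≈ 0.0015457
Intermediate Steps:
z(x) = (-269 + x)/(14 + x) (z(x) = (x - 269)/(14 + x) = (-269 + x)/(14 + x))
E(-588)/295450 + z(O(7))/(-40737) = 443/295450 + ((-269 + 7*(5 + 7))/(14 + 7*(5 + 7)))/(-40737) = 443*(1/295450) + ((-269 + 7*12)/(14 + 7*12))*(-1/40737) = 443/295450 + ((-269 + 84)/(14 + 84))*(-1/40737) = 443/295450 + (-185/98)*(-1/40737) = 443/295450 + ((1/98)*(-185))*(-1/40737) = 443/295450 - 185/98*(-1/40737) = 443/295450 + 5/107898 = 12319016/7969616025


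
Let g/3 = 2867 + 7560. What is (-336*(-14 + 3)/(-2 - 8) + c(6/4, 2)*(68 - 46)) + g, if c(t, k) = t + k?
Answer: 154942/5 ≈ 30988.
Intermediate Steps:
c(t, k) = k + t
g = 31281 (g = 3*(2867 + 7560) = 3*10427 = 31281)
(-336*(-14 + 3)/(-2 - 8) + c(6/4, 2)*(68 - 46)) + g = (-336*(-14 + 3)/(-2 - 8) + (2 + 6/4)*(68 - 46)) + 31281 = (-(-3696)/(-10) + (2 + 6*(¼))*22) + 31281 = (-(-3696)*(-1)/10 + (2 + 3/2)*22) + 31281 = (-336*11/10 + (7/2)*22) + 31281 = (-1848/5 + 77) + 31281 = -1463/5 + 31281 = 154942/5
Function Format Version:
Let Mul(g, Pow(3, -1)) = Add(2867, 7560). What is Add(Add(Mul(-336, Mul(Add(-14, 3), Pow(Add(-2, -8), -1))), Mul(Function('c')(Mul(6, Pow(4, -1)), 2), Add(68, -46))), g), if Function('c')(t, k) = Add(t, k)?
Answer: Rational(154942, 5) ≈ 30988.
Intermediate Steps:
Function('c')(t, k) = Add(k, t)
g = 31281 (g = Mul(3, Add(2867, 7560)) = Mul(3, 10427) = 31281)
Add(Add(Mul(-336, Mul(Add(-14, 3), Pow(Add(-2, -8), -1))), Mul(Function('c')(Mul(6, Pow(4, -1)), 2), Add(68, -46))), g) = Add(Add(Mul(-336, Mul(Add(-14, 3), Pow(Add(-2, -8), -1))), Mul(Add(2, Mul(6, Pow(4, -1))), Add(68, -46))), 31281) = Add(Add(Mul(-336, Mul(-11, Pow(-10, -1))), Mul(Add(2, Mul(6, Rational(1, 4))), 22)), 31281) = Add(Add(Mul(-336, Mul(-11, Rational(-1, 10))), Mul(Add(2, Rational(3, 2)), 22)), 31281) = Add(Add(Mul(-336, Rational(11, 10)), Mul(Rational(7, 2), 22)), 31281) = Add(Add(Rational(-1848, 5), 77), 31281) = Add(Rational(-1463, 5), 31281) = Rational(154942, 5)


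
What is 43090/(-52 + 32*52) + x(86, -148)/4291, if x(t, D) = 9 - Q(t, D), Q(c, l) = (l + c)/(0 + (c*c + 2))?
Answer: 11032190627/412682634 ≈ 26.733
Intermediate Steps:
Q(c, l) = (c + l)/(2 + c²) (Q(c, l) = (c + l)/(0 + (c² + 2)) = (c + l)/(0 + (2 + c²)) = (c + l)/(2 + c²))
x(t, D) = 9 - (D + t)/(2 + t²) (x(t, D) = 9 - (t + D)/(2 + t²) = 9 - (D + t)/(2 + t²))
43090/(-52 + 32*52) + x(86, -148)/4291 = 43090/(-52 + 32*52) + ((18 - 1*(-148) - 1*86 + 9*86²)/(2 + 86²))/4291 = 43090/(-52 + 1664) + ((18 + 148 - 86 + 9*7396)/(2 + 7396))*(1/4291) = 43090/1612 + ((18 + 148 - 86 + 66564)/7398)*(1/4291) = 43090*(1/1612) + ((1/7398)*66644)*(1/4291) = 695/26 + (33322/3699)*(1/4291) = 695/26 + 33322/15872409 = 11032190627/412682634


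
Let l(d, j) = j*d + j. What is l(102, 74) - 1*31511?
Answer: -23889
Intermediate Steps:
l(d, j) = j + d*j (l(d, j) = d*j + j = j + d*j)
l(102, 74) - 1*31511 = 74*(1 + 102) - 1*31511 = 74*103 - 31511 = 7622 - 31511 = -23889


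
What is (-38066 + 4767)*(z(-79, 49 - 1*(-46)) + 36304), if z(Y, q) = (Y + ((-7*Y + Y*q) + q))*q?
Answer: 20732490184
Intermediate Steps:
z(Y, q) = q*(q - 6*Y + Y*q) (z(Y, q) = (Y + (q - 7*Y + Y*q))*q = (q - 6*Y + Y*q)*q = q*(q - 6*Y + Y*q))
(-38066 + 4767)*(z(-79, 49 - 1*(-46)) + 36304) = (-38066 + 4767)*((49 - 1*(-46))*((49 - 1*(-46)) - 6*(-79) - 79*(49 - 1*(-46))) + 36304) = -33299*((49 + 46)*((49 + 46) + 474 - 79*(49 + 46)) + 36304) = -33299*(95*(95 + 474 - 79*95) + 36304) = -33299*(95*(95 + 474 - 7505) + 36304) = -33299*(95*(-6936) + 36304) = -33299*(-658920 + 36304) = -33299*(-622616) = 20732490184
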